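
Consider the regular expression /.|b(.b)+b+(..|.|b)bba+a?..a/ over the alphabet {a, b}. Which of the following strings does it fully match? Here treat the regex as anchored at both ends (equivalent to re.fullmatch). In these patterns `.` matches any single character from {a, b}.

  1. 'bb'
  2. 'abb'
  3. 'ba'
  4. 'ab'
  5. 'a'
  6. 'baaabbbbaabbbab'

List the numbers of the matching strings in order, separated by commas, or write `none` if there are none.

1 → no match
2 → no match
3 → no match
4 → no match
5 → match
6 → no match

5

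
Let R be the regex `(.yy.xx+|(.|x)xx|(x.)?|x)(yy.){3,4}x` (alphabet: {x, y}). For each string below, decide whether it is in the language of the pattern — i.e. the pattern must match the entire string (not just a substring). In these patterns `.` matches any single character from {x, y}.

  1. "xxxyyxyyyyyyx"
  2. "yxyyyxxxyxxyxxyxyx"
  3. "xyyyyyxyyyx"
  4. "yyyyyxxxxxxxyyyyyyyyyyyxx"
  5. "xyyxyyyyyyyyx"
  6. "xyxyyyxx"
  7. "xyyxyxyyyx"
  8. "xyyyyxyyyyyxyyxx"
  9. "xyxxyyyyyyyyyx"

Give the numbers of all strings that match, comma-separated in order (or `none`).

1, 3

1 → match
2 → no match
3 → match
4 → no match
5 → no match
6 → no match
7 → no match
8 → no match
9 → no match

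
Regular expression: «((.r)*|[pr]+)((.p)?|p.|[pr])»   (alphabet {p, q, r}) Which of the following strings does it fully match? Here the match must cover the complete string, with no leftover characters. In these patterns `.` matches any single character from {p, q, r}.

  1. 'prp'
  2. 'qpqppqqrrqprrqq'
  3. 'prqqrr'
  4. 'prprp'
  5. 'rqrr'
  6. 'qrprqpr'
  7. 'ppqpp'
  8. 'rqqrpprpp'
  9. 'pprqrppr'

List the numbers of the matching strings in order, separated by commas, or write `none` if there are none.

1. 'prp' → match
2 → no match
3. 'prqqrr' → no match
4. 'prprp' → match
5. 'rqrr' → no match
6. 'qrprqpr' → no match
7. 'ppqpp' → no match
8. 'rqqrpprpp' → no match
9. 'pprqrppr' → no match

1, 4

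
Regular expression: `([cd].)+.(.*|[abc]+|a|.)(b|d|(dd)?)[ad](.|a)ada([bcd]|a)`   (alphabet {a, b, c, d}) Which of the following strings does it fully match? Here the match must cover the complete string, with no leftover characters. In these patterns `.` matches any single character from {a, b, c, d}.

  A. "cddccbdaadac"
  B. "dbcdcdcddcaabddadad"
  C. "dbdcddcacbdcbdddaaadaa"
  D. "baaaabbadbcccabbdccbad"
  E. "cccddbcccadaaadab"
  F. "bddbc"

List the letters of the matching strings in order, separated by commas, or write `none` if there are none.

A → match
B → match
C → match
D → no match
E → match
F → no match

A, B, C, E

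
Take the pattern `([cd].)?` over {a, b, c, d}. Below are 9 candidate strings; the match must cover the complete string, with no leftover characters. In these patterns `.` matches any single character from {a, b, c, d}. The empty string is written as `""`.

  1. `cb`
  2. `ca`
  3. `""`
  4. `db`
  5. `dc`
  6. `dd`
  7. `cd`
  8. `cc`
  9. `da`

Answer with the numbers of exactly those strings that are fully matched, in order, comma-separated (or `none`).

1, 2, 3, 4, 5, 6, 7, 8, 9

1 → match
2 → match
3 → match
4 → match
5 → match
6 → match
7 → match
8 → match
9 → match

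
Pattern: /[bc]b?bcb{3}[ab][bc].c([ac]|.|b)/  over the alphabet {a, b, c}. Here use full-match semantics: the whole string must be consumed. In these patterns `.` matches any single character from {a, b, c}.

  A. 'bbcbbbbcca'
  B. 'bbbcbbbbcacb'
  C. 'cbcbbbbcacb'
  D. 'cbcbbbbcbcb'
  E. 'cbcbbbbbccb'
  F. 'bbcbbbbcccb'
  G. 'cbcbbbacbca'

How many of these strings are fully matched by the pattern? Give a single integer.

A → no match
B → match
C → match
D → match
E → match
F → match
G → match
Total matched: 6

6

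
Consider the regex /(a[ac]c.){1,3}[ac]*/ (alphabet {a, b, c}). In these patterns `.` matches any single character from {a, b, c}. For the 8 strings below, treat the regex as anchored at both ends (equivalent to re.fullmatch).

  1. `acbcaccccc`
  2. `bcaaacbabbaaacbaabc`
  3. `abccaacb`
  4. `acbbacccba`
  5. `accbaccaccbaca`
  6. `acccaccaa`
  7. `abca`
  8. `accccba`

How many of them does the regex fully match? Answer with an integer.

1 → no match
2 → no match — must start with `a`
3 → no match
4 → no match
5 → no match
6 → match
7 → no match
8 → no match
Total matched: 1

1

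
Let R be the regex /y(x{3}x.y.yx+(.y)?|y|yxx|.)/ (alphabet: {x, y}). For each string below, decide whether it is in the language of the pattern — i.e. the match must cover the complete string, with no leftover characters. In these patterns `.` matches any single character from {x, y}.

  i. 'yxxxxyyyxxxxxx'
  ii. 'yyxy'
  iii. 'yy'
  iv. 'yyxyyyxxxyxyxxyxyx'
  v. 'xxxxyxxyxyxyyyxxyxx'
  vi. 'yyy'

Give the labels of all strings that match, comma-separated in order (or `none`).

iii

i → no match
ii → no match
iii → match
iv → no match
v → no match — must start with 'y'
vi → no match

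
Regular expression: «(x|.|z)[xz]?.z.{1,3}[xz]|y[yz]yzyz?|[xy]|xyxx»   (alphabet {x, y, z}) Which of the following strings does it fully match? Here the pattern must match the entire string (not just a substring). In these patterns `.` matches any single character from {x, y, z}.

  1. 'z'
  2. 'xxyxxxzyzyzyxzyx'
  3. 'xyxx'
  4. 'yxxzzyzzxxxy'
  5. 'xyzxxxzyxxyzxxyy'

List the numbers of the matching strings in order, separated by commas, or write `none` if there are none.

1 → no match
2 → no match
3 → match
4 → no match
5 → no match

3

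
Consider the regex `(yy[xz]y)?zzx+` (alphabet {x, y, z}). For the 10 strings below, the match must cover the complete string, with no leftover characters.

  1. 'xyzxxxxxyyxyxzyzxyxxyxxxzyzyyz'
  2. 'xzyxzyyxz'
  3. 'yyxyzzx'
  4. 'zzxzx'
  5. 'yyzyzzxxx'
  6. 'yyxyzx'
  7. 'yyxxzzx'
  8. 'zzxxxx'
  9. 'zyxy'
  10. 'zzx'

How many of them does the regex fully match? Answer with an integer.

4

1 → no match — must end with 'x'
2. 'xzyxzyyxz' → no match — must end with 'x'
3. 'yyxyzzx' → match
4. 'zzxzx' → no match
5. 'yyzyzzxxx' → match
6. 'yyxyzx' → no match
7. 'yyxxzzx' → no match
8. 'zzxxxx' → match
9. 'zyxy' → no match — must end with 'x'
10. 'zzx' → match
Total matched: 4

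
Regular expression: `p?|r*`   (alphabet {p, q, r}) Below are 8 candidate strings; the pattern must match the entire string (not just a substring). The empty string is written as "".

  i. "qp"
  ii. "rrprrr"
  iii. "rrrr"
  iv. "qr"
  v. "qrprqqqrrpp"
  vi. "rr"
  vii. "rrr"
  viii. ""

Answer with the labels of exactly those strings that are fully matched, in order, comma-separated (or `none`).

iii, vi, vii, viii

i → no match
ii → no match
iii → match
iv → no match
v → no match
vi → match
vii → match
viii → match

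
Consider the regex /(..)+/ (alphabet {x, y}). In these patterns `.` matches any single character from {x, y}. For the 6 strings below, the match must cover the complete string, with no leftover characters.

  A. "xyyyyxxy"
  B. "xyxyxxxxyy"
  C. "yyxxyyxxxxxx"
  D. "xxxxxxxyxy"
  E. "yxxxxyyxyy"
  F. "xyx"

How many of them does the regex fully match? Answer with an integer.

5

A → match
B → match
C → match
D → match
E → match
F → no match
Total matched: 5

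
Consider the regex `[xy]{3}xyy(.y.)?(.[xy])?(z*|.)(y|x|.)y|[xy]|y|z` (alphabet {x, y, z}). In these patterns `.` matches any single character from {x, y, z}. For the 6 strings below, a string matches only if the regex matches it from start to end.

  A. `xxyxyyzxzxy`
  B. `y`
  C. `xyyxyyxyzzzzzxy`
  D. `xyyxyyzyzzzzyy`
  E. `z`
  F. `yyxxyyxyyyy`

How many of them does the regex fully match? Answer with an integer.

A → match
B → match
C → match
D → match
E → match
F → match
Total matched: 6

6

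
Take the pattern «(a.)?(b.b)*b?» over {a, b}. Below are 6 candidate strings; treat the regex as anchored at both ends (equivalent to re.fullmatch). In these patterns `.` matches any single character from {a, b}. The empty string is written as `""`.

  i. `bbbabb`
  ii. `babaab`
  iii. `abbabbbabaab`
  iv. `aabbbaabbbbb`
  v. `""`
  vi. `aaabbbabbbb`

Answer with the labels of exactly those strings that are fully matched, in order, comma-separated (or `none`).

i → no match
ii → no match
iii → no match
iv → no match
v → match
vi → no match

v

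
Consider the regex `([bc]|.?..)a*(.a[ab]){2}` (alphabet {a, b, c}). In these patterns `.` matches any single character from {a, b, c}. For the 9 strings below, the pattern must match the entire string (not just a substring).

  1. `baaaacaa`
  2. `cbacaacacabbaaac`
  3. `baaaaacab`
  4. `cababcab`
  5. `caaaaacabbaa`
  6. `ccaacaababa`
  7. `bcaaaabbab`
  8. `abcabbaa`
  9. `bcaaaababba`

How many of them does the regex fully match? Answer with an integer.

1 → match
2 → no match
3 → match
4 → match
5 → match
6 → no match
7 → match
8 → match
9 → no match
Total matched: 6

6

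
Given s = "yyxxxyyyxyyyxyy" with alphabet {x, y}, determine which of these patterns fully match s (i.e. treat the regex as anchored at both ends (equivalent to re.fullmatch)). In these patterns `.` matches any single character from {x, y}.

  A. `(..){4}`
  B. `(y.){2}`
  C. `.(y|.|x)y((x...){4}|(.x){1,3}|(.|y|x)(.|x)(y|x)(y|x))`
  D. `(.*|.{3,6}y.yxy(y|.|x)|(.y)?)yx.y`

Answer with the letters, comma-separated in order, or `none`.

A → no match
B → no match
C → no match
D → match

D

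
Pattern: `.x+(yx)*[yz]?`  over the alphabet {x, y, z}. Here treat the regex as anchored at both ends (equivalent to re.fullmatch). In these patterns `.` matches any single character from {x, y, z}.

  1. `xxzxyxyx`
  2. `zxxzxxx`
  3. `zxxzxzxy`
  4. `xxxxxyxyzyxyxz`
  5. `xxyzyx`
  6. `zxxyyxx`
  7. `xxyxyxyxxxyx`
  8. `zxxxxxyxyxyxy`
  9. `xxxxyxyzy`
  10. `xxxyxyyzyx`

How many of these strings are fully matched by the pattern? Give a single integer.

1 → no match
2 → no match
3 → no match
4 → no match
5 → no match
6 → no match
7 → no match
8 → match
9 → no match
10 → no match
Total matched: 1

1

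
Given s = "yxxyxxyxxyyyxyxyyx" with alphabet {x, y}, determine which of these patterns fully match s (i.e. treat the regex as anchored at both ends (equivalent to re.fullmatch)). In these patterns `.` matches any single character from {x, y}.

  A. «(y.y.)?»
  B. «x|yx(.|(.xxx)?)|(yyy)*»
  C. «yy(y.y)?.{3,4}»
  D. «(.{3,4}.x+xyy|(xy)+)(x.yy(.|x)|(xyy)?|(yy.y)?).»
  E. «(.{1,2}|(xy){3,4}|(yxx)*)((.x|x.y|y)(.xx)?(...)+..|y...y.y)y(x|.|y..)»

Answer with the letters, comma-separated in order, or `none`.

A → no match
B → no match
C → no match — must start with "yy"
D → no match
E → match

E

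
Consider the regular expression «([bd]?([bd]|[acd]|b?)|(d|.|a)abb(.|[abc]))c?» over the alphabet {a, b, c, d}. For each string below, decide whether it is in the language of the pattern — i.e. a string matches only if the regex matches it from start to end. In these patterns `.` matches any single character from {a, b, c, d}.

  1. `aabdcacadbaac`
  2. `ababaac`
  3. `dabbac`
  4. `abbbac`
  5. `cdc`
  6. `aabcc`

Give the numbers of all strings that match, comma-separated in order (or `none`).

1 → no match
2 → no match
3 → match
4 → no match
5 → no match
6 → no match

3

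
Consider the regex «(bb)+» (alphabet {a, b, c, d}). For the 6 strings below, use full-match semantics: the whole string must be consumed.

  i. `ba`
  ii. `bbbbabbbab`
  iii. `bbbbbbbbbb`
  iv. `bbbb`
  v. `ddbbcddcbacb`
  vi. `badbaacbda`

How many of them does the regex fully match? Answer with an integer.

i → no match — must start with `bb`
ii → no match — must end with `bb`
iii → match
iv → match
v → no match — must start with `bb`
vi → no match — must start with `bb`
Total matched: 2

2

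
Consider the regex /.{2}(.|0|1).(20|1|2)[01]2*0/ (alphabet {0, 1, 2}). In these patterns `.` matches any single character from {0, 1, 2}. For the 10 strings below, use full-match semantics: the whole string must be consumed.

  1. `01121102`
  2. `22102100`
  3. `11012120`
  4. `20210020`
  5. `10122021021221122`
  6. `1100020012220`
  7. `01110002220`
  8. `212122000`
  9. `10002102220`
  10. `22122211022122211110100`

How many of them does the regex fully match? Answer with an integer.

1

1. `01121102` → no match — must end with `0`
2. `22102100` → no match
3. `11012120` → match
4. `20210020` → no match
5 → no match — must end with `0`
6 → no match
7. `01110002220` → no match
8. `212122000` → no match
9. `10002102220` → no match
10 → no match
Total matched: 1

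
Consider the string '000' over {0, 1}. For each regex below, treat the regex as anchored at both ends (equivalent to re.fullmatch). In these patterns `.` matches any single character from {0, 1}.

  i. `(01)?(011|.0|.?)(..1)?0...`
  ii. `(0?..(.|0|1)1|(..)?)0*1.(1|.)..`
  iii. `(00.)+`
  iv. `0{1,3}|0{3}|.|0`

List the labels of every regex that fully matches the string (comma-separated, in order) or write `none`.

iii, iv

i → no match
ii → no match
iii → match
iv → match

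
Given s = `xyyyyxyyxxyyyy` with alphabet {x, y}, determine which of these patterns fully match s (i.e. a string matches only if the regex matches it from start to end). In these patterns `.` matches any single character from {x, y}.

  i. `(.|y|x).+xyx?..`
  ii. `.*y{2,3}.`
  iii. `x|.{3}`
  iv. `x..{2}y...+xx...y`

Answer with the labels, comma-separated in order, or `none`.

ii, iv

i → no match
ii → match
iii → no match
iv → match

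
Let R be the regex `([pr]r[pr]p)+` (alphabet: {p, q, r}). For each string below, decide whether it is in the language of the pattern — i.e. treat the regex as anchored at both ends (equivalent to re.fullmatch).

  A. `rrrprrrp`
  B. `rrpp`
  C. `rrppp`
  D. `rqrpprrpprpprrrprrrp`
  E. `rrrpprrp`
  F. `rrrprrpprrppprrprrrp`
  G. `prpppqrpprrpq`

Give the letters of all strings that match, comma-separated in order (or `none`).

A, B, E, F

A → match
B → match
C → no match
D → no match
E → match
F → match
G → no match — must end with `p`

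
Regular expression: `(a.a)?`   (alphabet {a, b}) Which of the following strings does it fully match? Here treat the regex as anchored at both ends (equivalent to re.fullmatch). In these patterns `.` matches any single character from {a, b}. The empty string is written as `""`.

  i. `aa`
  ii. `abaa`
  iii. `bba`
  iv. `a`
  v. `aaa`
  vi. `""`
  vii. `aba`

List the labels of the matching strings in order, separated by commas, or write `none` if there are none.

i → no match
ii → no match
iii → no match
iv → no match
v → match
vi → match
vii → match

v, vi, vii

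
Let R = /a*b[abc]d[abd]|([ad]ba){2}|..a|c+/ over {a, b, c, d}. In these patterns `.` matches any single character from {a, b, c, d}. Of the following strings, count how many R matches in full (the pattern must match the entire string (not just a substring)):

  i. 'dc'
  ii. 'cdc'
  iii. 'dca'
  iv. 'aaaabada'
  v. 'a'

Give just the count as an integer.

2

i → no match
ii → no match
iii → match
iv → match
v → no match
Total matched: 2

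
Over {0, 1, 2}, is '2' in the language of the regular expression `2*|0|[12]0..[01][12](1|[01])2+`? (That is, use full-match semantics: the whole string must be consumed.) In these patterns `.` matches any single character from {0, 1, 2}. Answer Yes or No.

Yes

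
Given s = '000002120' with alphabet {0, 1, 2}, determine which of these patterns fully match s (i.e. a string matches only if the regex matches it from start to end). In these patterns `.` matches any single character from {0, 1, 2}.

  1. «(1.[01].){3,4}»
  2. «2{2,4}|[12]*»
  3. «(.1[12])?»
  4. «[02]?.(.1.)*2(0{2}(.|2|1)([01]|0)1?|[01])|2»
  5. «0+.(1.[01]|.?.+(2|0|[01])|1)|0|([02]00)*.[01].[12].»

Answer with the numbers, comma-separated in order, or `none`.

5

1 → no match — must start with '1'
2 → no match
3 → no match
4 → no match
5 → match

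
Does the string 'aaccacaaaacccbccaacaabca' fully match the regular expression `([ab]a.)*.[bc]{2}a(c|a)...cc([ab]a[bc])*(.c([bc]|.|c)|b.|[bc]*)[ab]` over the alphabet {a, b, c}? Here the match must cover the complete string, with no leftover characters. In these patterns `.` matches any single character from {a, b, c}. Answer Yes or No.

No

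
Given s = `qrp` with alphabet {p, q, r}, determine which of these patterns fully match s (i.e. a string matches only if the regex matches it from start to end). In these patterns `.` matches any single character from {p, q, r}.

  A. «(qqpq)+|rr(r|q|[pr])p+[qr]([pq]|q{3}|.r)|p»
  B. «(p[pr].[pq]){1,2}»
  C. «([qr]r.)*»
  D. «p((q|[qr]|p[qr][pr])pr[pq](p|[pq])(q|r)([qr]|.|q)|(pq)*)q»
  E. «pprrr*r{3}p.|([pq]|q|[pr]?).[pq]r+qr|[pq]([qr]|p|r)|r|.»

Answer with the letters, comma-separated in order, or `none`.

C

A → no match
B → no match — must start with `p`
C → match
D → no match — must start with `p`
E → no match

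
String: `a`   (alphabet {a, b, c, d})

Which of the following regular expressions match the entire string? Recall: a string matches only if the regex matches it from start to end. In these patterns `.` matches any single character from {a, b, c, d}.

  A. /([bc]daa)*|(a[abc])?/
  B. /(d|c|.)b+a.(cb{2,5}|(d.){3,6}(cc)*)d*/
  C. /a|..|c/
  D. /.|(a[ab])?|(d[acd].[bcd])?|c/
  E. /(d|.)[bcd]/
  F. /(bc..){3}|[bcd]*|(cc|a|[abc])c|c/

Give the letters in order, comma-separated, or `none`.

A → no match
B → no match
C → match
D → match
E → no match
F → no match

C, D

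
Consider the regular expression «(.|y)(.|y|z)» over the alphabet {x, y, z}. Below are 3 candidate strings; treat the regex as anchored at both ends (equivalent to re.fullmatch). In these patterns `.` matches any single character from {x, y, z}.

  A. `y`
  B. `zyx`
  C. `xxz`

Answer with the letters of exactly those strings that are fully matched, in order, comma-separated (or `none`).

none

A. `y` → no match
B. `zyx` → no match
C. `xxz` → no match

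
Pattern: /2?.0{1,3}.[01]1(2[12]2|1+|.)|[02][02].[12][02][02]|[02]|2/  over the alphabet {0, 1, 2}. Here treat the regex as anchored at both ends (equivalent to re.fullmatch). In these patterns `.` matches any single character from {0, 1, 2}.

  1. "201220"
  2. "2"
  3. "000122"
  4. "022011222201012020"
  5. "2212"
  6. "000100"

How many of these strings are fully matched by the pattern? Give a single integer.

1 → match
2 → match
3 → match
4 → no match
5 → no match
6 → match
Total matched: 4

4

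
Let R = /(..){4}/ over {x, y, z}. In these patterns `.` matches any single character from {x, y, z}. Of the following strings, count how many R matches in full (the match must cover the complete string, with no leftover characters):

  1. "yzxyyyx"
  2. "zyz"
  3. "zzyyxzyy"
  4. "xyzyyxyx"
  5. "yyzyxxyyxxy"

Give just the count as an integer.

2

1 → no match
2 → no match
3 → match
4 → match
5 → no match
Total matched: 2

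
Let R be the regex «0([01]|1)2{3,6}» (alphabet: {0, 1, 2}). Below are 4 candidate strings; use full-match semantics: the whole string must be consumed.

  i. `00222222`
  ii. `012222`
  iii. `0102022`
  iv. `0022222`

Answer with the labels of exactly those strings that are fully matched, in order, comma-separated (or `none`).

i, ii, iv

i → match
ii → match
iii → no match
iv → match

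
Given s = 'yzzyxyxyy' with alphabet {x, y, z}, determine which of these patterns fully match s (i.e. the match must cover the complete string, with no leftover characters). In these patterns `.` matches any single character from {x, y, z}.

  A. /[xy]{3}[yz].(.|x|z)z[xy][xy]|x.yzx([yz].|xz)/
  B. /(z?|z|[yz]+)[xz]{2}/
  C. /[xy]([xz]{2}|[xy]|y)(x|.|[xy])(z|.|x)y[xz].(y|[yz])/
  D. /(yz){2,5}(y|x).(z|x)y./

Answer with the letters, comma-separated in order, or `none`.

C

A → no match
B → no match
C → match
D → no match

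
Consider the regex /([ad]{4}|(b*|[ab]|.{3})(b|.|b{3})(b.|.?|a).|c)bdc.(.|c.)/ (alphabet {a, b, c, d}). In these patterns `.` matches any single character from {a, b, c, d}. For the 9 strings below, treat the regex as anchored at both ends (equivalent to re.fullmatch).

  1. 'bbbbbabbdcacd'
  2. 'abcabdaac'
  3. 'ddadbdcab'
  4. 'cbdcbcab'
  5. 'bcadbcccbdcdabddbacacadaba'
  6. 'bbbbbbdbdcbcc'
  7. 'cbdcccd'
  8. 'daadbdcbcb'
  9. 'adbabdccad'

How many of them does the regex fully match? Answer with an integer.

5

1 → match
2 → no match
3 → match
4 → no match
5 → no match
6 → match
7 → match
8 → match
9 → no match
Total matched: 5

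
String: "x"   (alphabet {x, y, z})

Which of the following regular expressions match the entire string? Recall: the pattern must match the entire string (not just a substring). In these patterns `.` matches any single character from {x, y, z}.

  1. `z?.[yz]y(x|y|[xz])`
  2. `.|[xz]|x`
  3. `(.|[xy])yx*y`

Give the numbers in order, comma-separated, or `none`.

2

1 → no match
2 → match
3 → no match — must end with "y"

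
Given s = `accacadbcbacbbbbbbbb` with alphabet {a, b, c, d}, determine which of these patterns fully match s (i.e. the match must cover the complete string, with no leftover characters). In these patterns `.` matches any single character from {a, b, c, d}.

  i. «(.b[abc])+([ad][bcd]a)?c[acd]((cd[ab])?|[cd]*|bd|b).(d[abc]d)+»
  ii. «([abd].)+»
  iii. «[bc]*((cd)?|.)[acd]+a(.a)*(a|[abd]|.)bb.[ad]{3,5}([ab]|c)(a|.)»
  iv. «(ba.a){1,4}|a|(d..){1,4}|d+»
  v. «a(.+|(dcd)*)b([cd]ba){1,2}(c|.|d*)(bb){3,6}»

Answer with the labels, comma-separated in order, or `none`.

i → no match — must end with `d`
ii → no match
iii → no match
iv → no match
v → match

v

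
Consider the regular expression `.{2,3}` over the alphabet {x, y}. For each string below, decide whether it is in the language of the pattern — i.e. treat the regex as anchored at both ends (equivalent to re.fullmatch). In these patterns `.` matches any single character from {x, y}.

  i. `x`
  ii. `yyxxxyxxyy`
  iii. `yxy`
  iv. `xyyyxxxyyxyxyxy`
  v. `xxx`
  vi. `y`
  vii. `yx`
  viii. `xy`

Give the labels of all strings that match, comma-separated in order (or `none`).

i → no match
ii → no match
iii → match
iv → no match
v → match
vi → no match
vii → match
viii → match

iii, v, vii, viii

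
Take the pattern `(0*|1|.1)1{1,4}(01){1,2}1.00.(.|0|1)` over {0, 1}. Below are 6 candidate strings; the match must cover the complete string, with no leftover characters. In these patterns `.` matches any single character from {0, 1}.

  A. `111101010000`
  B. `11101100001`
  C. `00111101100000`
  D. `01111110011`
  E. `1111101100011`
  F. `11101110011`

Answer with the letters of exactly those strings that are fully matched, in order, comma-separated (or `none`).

A → no match
B → match
C → match
D → no match
E → match
F → match

B, C, E, F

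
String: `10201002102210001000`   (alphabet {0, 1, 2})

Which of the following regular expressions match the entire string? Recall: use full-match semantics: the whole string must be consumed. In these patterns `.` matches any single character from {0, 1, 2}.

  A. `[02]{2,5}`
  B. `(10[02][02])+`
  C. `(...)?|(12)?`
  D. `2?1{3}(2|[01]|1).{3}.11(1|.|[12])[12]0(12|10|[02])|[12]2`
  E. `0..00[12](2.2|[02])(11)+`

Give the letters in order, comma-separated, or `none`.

A → no match
B → match
C → no match
D → no match
E → no match — must start with `0`

B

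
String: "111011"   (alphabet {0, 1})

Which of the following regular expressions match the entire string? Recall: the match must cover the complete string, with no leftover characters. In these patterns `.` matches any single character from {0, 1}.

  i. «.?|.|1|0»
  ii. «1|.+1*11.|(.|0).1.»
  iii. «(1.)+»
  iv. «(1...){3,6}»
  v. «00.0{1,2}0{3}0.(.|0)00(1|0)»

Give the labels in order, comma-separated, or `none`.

i → no match
ii → no match
iii → match
iv → no match
v → no match — must start with "00"

iii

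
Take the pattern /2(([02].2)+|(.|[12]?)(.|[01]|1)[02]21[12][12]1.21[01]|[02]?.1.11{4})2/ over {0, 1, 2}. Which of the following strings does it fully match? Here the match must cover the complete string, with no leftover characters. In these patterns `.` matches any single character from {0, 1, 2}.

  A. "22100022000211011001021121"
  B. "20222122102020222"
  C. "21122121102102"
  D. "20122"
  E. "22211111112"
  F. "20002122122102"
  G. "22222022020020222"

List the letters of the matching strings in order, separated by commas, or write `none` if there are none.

C, D, E, F, G

A → no match — must end with "2"
B → no match
C → match
D → match
E → match
F → match
G → match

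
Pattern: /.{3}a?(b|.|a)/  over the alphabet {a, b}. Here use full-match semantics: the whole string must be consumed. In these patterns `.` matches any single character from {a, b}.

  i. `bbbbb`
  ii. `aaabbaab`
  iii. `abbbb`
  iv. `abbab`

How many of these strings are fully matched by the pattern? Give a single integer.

1

i. `bbbbb` → no match
ii. `aaabbaab` → no match
iii. `abbbb` → no match
iv. `abbab` → match
Total matched: 1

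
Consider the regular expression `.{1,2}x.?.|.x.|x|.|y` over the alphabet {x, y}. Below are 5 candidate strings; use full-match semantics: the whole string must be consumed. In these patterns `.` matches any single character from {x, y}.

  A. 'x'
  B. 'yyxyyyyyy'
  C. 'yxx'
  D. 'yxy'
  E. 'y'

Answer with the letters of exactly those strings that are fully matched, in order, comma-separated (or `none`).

A → match
B → no match
C → match
D → match
E → match

A, C, D, E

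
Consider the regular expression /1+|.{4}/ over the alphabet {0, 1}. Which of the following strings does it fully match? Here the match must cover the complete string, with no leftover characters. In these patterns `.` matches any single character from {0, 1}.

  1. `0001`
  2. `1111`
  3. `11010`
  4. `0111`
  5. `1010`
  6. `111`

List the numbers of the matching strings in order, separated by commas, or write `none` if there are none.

1 → match
2 → match
3 → no match
4 → match
5 → match
6 → match

1, 2, 4, 5, 6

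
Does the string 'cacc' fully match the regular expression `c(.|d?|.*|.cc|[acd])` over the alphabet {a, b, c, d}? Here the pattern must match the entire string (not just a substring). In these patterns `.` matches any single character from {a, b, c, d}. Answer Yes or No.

Yes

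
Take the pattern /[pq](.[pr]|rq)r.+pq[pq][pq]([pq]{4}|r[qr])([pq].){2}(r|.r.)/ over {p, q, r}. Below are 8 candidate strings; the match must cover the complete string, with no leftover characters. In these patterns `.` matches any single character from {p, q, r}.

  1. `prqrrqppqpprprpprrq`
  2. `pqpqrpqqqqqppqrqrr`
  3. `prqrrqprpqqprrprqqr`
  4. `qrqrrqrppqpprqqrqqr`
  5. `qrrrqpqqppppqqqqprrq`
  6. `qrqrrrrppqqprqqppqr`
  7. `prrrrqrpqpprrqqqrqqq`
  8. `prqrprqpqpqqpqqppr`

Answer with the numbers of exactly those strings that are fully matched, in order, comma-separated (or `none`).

1 → no match
2 → no match
3 → match
4 → match
5 → match
6 → match
7 → no match
8 → no match

3, 4, 5, 6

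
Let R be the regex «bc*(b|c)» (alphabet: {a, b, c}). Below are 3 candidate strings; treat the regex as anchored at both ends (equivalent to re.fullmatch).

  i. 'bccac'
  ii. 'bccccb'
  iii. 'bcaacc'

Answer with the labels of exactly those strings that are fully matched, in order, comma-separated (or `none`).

ii

i → no match
ii → match
iii → no match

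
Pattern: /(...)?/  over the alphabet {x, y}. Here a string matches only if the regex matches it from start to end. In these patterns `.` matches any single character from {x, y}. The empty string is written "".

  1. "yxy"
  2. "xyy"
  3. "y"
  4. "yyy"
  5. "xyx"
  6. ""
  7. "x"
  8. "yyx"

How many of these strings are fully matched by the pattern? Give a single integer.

1 → match
2 → match
3 → no match
4 → match
5 → match
6 → match
7 → no match
8 → match
Total matched: 6

6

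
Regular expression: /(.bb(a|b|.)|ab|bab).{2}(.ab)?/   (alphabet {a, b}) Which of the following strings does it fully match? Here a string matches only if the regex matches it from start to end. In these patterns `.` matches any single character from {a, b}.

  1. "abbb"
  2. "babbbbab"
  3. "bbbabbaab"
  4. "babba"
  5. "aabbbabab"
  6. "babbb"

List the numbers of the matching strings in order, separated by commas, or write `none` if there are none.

1, 2, 3, 4, 6

1 → match
2 → match
3 → match
4 → match
5 → no match
6 → match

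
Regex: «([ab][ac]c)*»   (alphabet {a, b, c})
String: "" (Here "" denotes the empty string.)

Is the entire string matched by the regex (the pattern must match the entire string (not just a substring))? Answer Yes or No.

Yes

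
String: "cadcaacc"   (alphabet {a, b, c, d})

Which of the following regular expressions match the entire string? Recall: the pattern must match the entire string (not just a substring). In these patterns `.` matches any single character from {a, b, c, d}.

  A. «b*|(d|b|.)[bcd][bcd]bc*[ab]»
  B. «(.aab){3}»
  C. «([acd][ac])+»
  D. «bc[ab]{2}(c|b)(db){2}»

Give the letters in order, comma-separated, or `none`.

C

A → no match
B → no match — must end with "aab"
C → match
D → no match — must start with "bc"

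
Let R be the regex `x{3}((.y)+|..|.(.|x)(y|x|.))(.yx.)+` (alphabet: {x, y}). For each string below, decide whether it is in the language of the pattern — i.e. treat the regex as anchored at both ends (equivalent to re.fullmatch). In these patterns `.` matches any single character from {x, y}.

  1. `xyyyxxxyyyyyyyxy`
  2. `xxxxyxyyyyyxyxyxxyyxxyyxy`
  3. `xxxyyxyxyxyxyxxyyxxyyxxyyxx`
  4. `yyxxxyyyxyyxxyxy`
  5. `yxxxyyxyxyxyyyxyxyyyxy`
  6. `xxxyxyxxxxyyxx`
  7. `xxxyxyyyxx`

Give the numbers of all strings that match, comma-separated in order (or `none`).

2, 3, 7

1 → no match
2 → match
3 → match
4 → no match — must start with `x`
5 → no match — must start with `x`
6 → no match
7 → match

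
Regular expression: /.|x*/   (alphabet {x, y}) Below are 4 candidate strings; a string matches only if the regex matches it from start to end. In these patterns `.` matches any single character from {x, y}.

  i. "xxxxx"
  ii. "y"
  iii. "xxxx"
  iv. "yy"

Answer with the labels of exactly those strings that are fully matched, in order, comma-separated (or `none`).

i → match
ii → match
iii → match
iv → no match

i, ii, iii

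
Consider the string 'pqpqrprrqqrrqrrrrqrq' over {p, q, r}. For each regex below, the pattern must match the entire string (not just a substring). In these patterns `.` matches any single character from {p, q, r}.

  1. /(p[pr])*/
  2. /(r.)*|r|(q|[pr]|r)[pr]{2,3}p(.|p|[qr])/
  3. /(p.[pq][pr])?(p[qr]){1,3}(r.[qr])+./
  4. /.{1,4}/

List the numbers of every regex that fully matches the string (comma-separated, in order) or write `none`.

1 → no match
2 → no match
3 → match
4 → no match

3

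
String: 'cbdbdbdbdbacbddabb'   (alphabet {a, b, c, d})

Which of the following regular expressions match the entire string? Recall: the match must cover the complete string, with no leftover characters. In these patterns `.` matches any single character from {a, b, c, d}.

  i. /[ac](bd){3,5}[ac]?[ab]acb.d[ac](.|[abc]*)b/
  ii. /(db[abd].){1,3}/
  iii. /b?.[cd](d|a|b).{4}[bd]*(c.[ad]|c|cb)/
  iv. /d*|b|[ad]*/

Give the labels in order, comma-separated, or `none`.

i → match
ii → no match — must start with 'db'
iii → no match
iv → no match

i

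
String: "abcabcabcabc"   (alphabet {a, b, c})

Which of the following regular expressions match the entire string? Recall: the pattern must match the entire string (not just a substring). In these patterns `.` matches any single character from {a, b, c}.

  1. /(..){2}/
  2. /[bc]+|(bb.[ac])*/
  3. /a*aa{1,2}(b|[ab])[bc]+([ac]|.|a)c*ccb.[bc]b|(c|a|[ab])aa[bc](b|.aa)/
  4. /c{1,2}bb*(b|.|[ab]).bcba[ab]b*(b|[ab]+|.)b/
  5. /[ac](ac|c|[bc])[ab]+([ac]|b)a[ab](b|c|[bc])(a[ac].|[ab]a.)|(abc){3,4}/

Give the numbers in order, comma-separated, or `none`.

1 → no match
2 → no match
3 → no match
4 → no match — must start with "c"
5 → match

5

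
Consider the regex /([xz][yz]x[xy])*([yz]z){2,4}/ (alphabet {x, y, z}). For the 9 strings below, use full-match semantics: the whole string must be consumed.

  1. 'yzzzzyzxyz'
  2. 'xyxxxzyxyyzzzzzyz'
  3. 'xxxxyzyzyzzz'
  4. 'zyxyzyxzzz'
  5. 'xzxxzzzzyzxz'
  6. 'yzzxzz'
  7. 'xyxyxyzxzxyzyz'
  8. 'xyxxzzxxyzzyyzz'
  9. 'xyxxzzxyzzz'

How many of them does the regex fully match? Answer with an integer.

1 → no match
2 → no match
3 → no match
4 → no match
5 → no match
6 → no match
7 → no match
8 → no match
9 → no match
Total matched: 0

0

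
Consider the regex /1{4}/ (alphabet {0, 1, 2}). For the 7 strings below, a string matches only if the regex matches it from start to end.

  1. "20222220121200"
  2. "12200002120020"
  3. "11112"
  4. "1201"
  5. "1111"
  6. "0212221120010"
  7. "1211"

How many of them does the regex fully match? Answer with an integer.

1 → no match — must start with "1"
2 → no match — must end with "1"
3 → no match — must end with "1"
4 → no match
5 → match
6 → no match — must start with "1"
7 → no match
Total matched: 1

1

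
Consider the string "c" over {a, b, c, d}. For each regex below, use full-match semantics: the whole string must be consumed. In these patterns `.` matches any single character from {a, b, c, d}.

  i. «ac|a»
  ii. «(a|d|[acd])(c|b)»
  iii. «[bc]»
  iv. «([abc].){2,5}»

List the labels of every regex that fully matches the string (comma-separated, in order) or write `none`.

i → no match
ii → no match
iii → match
iv → no match

iii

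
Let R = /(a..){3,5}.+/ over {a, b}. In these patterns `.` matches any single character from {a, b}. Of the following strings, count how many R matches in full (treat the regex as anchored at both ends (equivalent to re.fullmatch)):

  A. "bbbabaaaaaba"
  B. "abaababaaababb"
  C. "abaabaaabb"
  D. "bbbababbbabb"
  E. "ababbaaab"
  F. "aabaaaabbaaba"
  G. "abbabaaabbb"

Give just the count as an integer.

3

A. "bbbabaaaaaba" → no match — must start with "a"
B → no match
C. "abaabaaabb" → match
D. "bbbababbbabb" → no match — must start with "a"
E. "ababbaaab" → no match
F → match
G. "abbabaaabbb" → match
Total matched: 3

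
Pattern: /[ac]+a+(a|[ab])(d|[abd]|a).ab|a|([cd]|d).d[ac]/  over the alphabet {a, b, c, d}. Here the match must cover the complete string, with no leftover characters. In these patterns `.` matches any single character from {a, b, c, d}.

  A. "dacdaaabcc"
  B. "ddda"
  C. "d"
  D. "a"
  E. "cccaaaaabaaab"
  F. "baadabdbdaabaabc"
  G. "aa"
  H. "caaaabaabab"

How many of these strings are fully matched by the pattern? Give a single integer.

A → no match
B → match
C → no match
D → match
E → match
F → no match
G → no match
H → no match
Total matched: 3

3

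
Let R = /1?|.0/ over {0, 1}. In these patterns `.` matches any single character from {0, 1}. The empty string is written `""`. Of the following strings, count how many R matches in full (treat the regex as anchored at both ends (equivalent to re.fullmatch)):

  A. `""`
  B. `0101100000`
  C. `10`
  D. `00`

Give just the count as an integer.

3

A. `""` → match
B. `0101100000` → no match
C. `10` → match
D. `00` → match
Total matched: 3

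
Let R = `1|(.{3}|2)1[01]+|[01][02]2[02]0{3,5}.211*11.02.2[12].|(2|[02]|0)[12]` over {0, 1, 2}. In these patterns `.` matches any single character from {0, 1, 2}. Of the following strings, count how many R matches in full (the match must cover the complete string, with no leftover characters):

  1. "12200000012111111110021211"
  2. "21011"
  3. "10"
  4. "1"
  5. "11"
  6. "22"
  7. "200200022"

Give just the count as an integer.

1 → match
2 → match
3 → no match
4 → match
5 → no match
6 → match
7 → no match
Total matched: 4

4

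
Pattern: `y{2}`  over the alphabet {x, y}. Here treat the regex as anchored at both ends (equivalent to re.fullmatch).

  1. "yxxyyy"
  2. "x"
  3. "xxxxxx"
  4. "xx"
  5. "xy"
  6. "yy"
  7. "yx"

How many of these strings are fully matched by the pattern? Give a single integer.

1

1 → no match
2 → no match — must start with "y"
3 → no match — must start with "y"
4 → no match — must start with "y"
5 → no match — must start with "y"
6 → match
7 → no match — must end with "y"
Total matched: 1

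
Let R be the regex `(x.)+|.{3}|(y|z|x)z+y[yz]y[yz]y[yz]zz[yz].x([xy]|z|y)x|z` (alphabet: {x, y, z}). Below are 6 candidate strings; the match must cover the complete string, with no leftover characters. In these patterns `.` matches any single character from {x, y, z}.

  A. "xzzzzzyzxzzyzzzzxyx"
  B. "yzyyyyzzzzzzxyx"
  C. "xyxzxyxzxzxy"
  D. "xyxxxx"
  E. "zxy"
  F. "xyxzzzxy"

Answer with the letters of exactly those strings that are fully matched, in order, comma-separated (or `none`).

A → no match
B → no match
C → match
D → match
E → match
F → no match

C, D, E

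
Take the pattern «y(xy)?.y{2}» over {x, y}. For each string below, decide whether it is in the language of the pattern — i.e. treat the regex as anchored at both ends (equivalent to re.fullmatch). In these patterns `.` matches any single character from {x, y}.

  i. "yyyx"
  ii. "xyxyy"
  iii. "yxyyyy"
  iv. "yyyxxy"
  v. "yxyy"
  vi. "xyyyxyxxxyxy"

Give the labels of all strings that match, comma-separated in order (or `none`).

i. "yyyx" → no match — must end with "y"
ii. "xyxyy" → no match — must start with "y"
iii. "yxyyyy" → match
iv. "yyyxxy" → no match
v. "yxyy" → match
vi. "xyyyxyxxxyxy" → no match — must start with "y"

iii, v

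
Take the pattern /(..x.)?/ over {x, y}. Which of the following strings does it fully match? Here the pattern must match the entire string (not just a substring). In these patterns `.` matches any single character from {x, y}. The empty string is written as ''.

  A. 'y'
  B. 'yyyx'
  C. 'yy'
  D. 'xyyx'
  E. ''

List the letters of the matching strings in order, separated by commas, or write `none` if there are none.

A. 'y' → no match
B. 'yyyx' → no match
C. 'yy' → no match
D. 'xyyx' → no match
E. '' → match

E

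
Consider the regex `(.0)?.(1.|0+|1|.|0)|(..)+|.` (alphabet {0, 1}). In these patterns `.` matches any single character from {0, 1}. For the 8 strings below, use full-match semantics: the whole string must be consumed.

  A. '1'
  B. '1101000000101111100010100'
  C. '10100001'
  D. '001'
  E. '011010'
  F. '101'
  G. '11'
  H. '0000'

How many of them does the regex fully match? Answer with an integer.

A. '1' → match
B → no match
C. '10100001' → match
D. '001' → no match
E. '011010' → match
F. '101' → no match
G. '11' → match
H. '0000' → match
Total matched: 5

5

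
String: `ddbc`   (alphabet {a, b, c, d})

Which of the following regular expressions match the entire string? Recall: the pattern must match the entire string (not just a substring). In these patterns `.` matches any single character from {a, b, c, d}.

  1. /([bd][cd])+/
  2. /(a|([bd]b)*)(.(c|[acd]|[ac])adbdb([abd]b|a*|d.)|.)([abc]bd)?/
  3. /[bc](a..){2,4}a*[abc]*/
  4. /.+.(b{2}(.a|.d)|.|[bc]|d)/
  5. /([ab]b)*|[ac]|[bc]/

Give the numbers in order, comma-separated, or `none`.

1 → match
2 → no match
3 → no match
4 → match
5 → no match

1, 4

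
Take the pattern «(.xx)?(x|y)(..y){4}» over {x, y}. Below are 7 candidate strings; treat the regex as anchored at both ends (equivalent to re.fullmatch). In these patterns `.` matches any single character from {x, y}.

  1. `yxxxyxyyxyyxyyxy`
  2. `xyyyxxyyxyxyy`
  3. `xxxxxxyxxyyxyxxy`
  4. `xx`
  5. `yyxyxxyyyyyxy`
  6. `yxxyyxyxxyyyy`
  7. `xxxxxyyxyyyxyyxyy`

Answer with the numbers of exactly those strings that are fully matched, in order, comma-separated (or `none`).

1, 2, 3, 5, 6

1 → match
2 → match
3 → match
4 → no match — must end with `y`
5 → match
6 → match
7 → no match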